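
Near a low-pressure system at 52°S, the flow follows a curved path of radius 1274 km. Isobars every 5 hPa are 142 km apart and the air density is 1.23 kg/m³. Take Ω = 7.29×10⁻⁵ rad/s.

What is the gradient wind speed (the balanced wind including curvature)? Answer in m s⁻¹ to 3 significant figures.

Coriolis parameter at 52°S:
f = 2Ω sin φ = 2 × 7.29×10⁻⁵ × sin 52° = 1.15×10⁻⁴ s⁻¹
Pressure gradient: |∂P/∂n| = 500 Pa / 142000 m = 3.52×10⁻³ Pa/m
Geostrophic speed: V_g = |∂P/∂n|/(fρ) = 3.52×10⁻³/(1.15×10⁻⁴ × 1.23) = 24.9 m/s
Around a low, centrifugal force acts outward with Coriolis, so pressure-gradient force balances both:
(1/ρ)|∂P/∂n| = fV + V²/R  →  V² + fR·V − fR·V_g = 0
With fR = 1.15×10⁻⁴ × 1274×10³ m = 146 m/s:
V = [−fR + √((fR)² + 4 fR V_g)]/2 = [−146 + √(146² + 4×146×24.9)]/2 = 21.7 m/s
Subgeostrophic (V < V_g = 24.9 m/s), as expected around a low.

21.7 m s⁻¹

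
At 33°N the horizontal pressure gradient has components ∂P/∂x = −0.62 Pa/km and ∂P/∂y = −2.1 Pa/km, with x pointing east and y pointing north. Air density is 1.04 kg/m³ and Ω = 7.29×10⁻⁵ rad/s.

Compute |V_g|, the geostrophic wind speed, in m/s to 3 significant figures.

Coriolis parameter at 33°N:
f = 2Ω sin φ = 2 × 7.29×10⁻⁵ × sin 33° = 7.94×10⁻⁵ s⁻¹
Component geostrophic relations (x east, y north):
u_g = −(1/(fρ)) ∂P/∂y,  v_g = (1/(fρ)) ∂P/∂x
u_g = −(−2.1×10⁻³)/(7.94×10⁻⁵ × 1.04) = 25.4 m/s;  v_g = (−0.62×10⁻³)/(7.94×10⁻⁵ × 1.04) = −7.51 m/s
|V_g| = √(u_g² + v_g²) = 26.5 m/s

26.5 m/s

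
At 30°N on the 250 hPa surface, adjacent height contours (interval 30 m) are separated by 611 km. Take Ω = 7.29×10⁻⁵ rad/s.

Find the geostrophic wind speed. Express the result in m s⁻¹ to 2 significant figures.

Coriolis parameter at 30°N:
f = 2Ω sin φ = 2 × 7.29×10⁻⁵ × sin 30° = 7.29×10⁻⁵ s⁻¹
Height gradient: |∂Z/∂n| = 30 m / 611000 m = 4.91×10⁻⁵
On a pressure surface, geostrophic balance gives V_g = (g/f)|∂Z/∂n|:
V_g = 9.81 × 4.91×10⁻⁵ / 7.29×10⁻⁵ = 6.61 m/s

6.6 m s⁻¹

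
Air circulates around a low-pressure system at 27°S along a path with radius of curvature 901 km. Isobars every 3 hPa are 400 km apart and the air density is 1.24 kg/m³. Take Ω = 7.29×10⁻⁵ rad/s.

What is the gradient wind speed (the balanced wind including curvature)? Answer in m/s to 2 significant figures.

8.1 m/s

Coriolis parameter at 27°S:
f = 2Ω sin φ = 2 × 7.29×10⁻⁵ × sin 27° = 6.62×10⁻⁵ s⁻¹
Pressure gradient: |∂P/∂n| = 300 Pa / 400000 m = 7.50×10⁻⁴ Pa/m
Geostrophic speed: V_g = |∂P/∂n|/(fρ) = 7.50×10⁻⁴/(6.62×10⁻⁵ × 1.24) = 9.14 m/s
Around a low, centrifugal force acts outward with Coriolis, so pressure-gradient force balances both:
(1/ρ)|∂P/∂n| = fV + V²/R  →  V² + fR·V − fR·V_g = 0
With fR = 6.62×10⁻⁵ × 901×10³ m = 59.6 m/s:
V = [−fR + √((fR)² + 4 fR V_g)]/2 = [−59.6 + √(59.6² + 4×59.6×9.14)]/2 = 8.05 m/s
Subgeostrophic (V < V_g = 9.14 m/s), as expected around a low.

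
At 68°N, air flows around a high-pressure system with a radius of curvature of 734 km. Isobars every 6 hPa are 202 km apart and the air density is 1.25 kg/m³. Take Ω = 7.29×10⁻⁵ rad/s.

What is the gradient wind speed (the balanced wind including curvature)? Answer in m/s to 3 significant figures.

22.8 m/s

Coriolis parameter at 68°N:
f = 2Ω sin φ = 2 × 7.29×10⁻⁵ × sin 68° = 1.35×10⁻⁴ s⁻¹
Pressure gradient: |∂P/∂n| = 600 Pa / 202000 m = 2.97×10⁻³ Pa/m
Geostrophic speed: V_g = |∂P/∂n|/(fρ) = 2.97×10⁻³/(1.35×10⁻⁴ × 1.25) = 17.6 m/s
Around a high, pressure-gradient force acts outward with centrifugal, so Coriolis balances both:
fV = (1/ρ)|∂P/∂n| + V²/R  →  V² − fR·V + fR·V_g = 0
With fR = 1.35×10⁻⁴ × 734×10³ m = 99.2 m/s:
V = [fR − √((fR)² − 4 fR V_g)]/2 = [99.2 − √(99.2² − 4×99.2×17.6)]/2 = 22.8 m/s
Supergeostrophic (V > V_g = 17.6 m/s), as expected around a high.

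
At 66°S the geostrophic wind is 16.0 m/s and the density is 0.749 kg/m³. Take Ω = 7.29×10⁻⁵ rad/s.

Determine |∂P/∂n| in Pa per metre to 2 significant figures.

Coriolis parameter at 66°S:
f = 2Ω sin φ = 2 × 7.29×10⁻⁵ × sin 66° = 1.33×10⁻⁴ s⁻¹
Geostrophic balance rearranged: |∂P/∂n| = f ρ V_g
|∂P/∂n| = 1.33×10⁻⁴ × 0.749 × 16.0 = 1.60×10⁻³ Pa/m

1.6×10⁻³ Pa/m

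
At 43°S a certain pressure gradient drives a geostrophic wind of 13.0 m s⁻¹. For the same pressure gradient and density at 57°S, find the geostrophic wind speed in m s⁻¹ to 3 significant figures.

With the same pressure gradient and density, V_g ∝ 1/f ∝ 1/sin φ.
V₂ = V₁ · sin φ₁ / sin φ₂ = 13.0 × sin 43° / sin 57°
V₂ = 13.0 × 0.6820/0.8387 = 10.6 m s⁻¹

10.6 m s⁻¹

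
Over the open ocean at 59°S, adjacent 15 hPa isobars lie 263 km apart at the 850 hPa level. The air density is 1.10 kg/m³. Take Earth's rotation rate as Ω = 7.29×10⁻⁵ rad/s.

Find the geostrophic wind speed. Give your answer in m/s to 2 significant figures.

41 m/s

Coriolis parameter at 59°S:
f = 2Ω sin φ = 2 × 7.29×10⁻⁵ × sin 59° = 1.25×10⁻⁴ s⁻¹
Pressure gradient: |∂P/∂n| = 1500 Pa / 263000 m = 5.70×10⁻³ Pa/m
Geostrophic balance (pressure-gradient force = Coriolis force):
V_g = (1/(fρ)) |∂P/∂n| = 5.70×10⁻³ / (1.25×10⁻⁴ × 1.10) = 41.5 m/s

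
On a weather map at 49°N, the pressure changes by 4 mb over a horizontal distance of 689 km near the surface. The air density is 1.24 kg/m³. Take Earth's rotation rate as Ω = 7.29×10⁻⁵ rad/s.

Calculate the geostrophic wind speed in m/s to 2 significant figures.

Coriolis parameter at 49°N:
f = 2Ω sin φ = 2 × 7.29×10⁻⁵ × sin 49° = 1.10×10⁻⁴ s⁻¹
Pressure gradient: |∂P/∂n| = 400 Pa / 689000 m = 5.81×10⁻⁴ Pa/m
Geostrophic balance (pressure-gradient force = Coriolis force):
V_g = (1/(fρ)) |∂P/∂n| = 5.81×10⁻⁴ / (1.10×10⁻⁴ × 1.24) = 4.25 m/s

4.3 m/s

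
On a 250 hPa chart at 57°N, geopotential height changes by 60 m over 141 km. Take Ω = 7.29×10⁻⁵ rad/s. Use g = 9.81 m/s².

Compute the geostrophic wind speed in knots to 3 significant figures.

Coriolis parameter at 57°N:
f = 2Ω sin φ = 2 × 7.29×10⁻⁵ × sin 57° = 1.22×10⁻⁴ s⁻¹
Height gradient: |∂Z/∂n| = 60 m / 141000 m = 4.26×10⁻⁴
On a pressure surface, geostrophic balance gives V_g = (g/f)|∂Z/∂n|:
V_g = 9.81 × 4.26×10⁻⁴ / 1.22×10⁻⁴ = 34.1 m/s
Converting: 34.1 m/s × 1.944 = 66.4 knots

66.4 knots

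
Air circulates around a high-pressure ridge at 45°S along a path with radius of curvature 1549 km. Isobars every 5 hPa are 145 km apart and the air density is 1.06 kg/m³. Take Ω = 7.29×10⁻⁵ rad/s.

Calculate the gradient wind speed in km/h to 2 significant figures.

Coriolis parameter at 45°S:
f = 2Ω sin φ = 2 × 7.29×10⁻⁵ × sin 45° = 1.03×10⁻⁴ s⁻¹
Pressure gradient: |∂P/∂n| = 500 Pa / 145000 m = 3.45×10⁻³ Pa/m
Geostrophic speed: V_g = |∂P/∂n|/(fρ) = 3.45×10⁻³/(1.03×10⁻⁴ × 1.06) = 31.6 m/s
Around a high, pressure-gradient force acts outward with centrifugal, so Coriolis balances both:
fV = (1/ρ)|∂P/∂n| + V²/R  →  V² − fR·V + fR·V_g = 0
With fR = 1.03×10⁻⁴ × 1549×10³ m = 160 m/s:
V = [fR − √((fR)² − 4 fR V_g)]/2 = [160 − √(160² − 4×160×31.6)]/2 = 43.3 m/s
Supergeostrophic (V > V_g = 31.6 m/s), as expected around a high.
Converting: 43.3 m/s × 3.6 = 160 km/h

160 km/h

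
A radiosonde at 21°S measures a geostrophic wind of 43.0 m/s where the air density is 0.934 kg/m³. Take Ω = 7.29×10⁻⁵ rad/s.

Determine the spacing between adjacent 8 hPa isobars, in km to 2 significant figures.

380 km

Coriolis parameter at 21°S:
f = 2Ω sin φ = 2 × 7.29×10⁻⁵ × sin 21° = 5.23×10⁻⁵ s⁻¹
Geostrophic balance rearranged: |∂P/∂n| = f ρ V_g
|∂P/∂n| = 5.23×10⁻⁵ × 0.934 × 43.0 = 2.10×10⁻³ Pa/m
Isobar spacing: Δn = ΔP/|∂P/∂n| = 800 Pa / 2.10×10⁻³ Pa/m = 381231 m ≈ 380 km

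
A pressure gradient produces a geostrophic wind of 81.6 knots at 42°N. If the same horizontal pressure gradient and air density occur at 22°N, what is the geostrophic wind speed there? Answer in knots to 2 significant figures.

With the same pressure gradient and density, V_g ∝ 1/f ∝ 1/sin φ.
V₂ = V₁ · sin φ₁ / sin φ₂ = 81.6 × sin 42° / sin 22°
V₂ = 81.6 × 0.6691/0.3746 = 150 knots

150 knots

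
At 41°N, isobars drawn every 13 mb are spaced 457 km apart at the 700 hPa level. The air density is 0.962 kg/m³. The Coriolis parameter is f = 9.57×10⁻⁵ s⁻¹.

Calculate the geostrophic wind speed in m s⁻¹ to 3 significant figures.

30.9 m s⁻¹

Pressure gradient: |∂P/∂n| = 1300 Pa / 457000 m = 2.84×10⁻³ Pa/m
Geostrophic balance (pressure-gradient force = Coriolis force):
V_g = (1/(fρ)) |∂P/∂n| = 2.84×10⁻³ / (9.57×10⁻⁵ × 0.962) = 30.9 m/s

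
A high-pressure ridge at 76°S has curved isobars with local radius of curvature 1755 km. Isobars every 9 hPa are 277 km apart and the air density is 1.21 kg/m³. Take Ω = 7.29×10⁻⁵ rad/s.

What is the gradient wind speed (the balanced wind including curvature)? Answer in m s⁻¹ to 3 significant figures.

Coriolis parameter at 76°S:
f = 2Ω sin φ = 2 × 7.29×10⁻⁵ × sin 76° = 1.41×10⁻⁴ s⁻¹
Pressure gradient: |∂P/∂n| = 900 Pa / 277000 m = 3.25×10⁻³ Pa/m
Geostrophic speed: V_g = |∂P/∂n|/(fρ) = 3.25×10⁻³/(1.41×10⁻⁴ × 1.21) = 19.0 m/s
Around a high, pressure-gradient force acts outward with centrifugal, so Coriolis balances both:
fV = (1/ρ)|∂P/∂n| + V²/R  →  V² − fR·V + fR·V_g = 0
With fR = 1.41×10⁻⁴ × 1755×10³ m = 248 m/s:
V = [fR − √((fR)² − 4 fR V_g)]/2 = [248 − √(248² − 4×248×19)]/2 = 20.7 m/s
Supergeostrophic (V > V_g = 19 m/s), as expected around a high.

20.7 m s⁻¹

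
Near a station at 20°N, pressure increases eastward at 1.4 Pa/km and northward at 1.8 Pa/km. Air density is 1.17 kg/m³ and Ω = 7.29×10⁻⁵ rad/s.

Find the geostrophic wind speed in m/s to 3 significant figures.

39.1 m/s

Coriolis parameter at 20°N:
f = 2Ω sin φ = 2 × 7.29×10⁻⁵ × sin 20° = 4.99×10⁻⁵ s⁻¹
Component geostrophic relations (x east, y north):
u_g = −(1/(fρ)) ∂P/∂y,  v_g = (1/(fρ)) ∂P/∂x
u_g = −(1.8×10⁻³)/(4.99×10⁻⁵ × 1.17) = −30.9 m/s;  v_g = (1.4×10⁻³)/(4.99×10⁻⁵ × 1.17) = 24.0 m/s
|V_g| = √(u_g² + v_g²) = 39.1 m/s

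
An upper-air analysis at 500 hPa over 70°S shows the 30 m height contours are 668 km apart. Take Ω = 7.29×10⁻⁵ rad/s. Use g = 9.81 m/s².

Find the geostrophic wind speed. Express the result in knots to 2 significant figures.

6.3 knots

Coriolis parameter at 70°S:
f = 2Ω sin φ = 2 × 7.29×10⁻⁵ × sin 70° = 1.37×10⁻⁴ s⁻¹
Height gradient: |∂Z/∂n| = 30 m / 668000 m = 4.49×10⁻⁵
On a pressure surface, geostrophic balance gives V_g = (g/f)|∂Z/∂n|:
V_g = 9.81 × 4.49×10⁻⁵ / 1.37×10⁻⁴ = 3.22 m/s
Converting: 3.22 m/s × 1.944 = 6.3 knots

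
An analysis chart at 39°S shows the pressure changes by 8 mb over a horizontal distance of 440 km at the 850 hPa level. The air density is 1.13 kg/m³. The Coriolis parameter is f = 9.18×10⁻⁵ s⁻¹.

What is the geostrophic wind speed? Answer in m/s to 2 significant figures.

Pressure gradient: |∂P/∂n| = 800 Pa / 440000 m = 1.82×10⁻³ Pa/m
Geostrophic balance (pressure-gradient force = Coriolis force):
V_g = (1/(fρ)) |∂P/∂n| = 1.82×10⁻³ / (9.18×10⁻⁵ × 1.13) = 17.5 m/s

18 m/s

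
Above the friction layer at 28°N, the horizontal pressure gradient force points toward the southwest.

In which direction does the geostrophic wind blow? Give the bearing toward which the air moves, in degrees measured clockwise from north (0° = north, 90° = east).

315°

The pressure-gradient force points toward the southwest (bearing 225°).
Geostrophic balance: in the Northern Hemisphere the Coriolis force deflects motion to the right, so the geostrophic wind blows 90° to the right of the pressure-gradient force (low pressure on the left).
Rotating 225° by 90° clockwise gives 315° — the wind blows toward the northwest.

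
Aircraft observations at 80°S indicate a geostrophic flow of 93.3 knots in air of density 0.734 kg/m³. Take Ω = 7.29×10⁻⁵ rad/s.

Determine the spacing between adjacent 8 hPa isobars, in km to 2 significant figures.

160 km

Coriolis parameter at 80°S:
f = 2Ω sin φ = 2 × 7.29×10⁻⁵ × sin 80° = 1.44×10⁻⁴ s⁻¹
Wind speed in SI: 93.3 knots = 48.0 m/s
Geostrophic balance rearranged: |∂P/∂n| = f ρ V_g
|∂P/∂n| = 1.44×10⁻⁴ × 0.734 × 48.0 = 5.06×10⁻³ Pa/m
Isobar spacing: Δn = ΔP/|∂P/∂n| = 800 Pa / 5.06×10⁻³ Pa/m = 158149 m ≈ 160 km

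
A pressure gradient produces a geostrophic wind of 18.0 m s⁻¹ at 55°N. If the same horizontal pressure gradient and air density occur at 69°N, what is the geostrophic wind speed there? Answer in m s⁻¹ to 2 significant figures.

16 m s⁻¹

With the same pressure gradient and density, V_g ∝ 1/f ∝ 1/sin φ.
V₂ = V₁ · sin φ₁ / sin φ₂ = 18.0 × sin 55° / sin 69°
V₂ = 18.0 × 0.8192/0.9336 = 16 m s⁻¹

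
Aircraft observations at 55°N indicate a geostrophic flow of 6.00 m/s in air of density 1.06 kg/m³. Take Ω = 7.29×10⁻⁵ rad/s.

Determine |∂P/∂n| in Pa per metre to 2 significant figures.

Coriolis parameter at 55°N:
f = 2Ω sin φ = 2 × 7.29×10⁻⁵ × sin 55° = 1.19×10⁻⁴ s⁻¹
Geostrophic balance rearranged: |∂P/∂n| = f ρ V_g
|∂P/∂n| = 1.19×10⁻⁴ × 1.06 × 6.00 = 7.60×10⁻⁴ Pa/m

7.6×10⁻⁴ Pa/m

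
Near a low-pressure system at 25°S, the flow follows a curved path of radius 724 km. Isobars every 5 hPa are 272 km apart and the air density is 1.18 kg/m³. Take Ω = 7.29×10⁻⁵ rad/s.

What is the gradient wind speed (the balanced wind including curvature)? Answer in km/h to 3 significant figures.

Coriolis parameter at 25°S:
f = 2Ω sin φ = 2 × 7.29×10⁻⁵ × sin 25° = 6.16×10⁻⁵ s⁻¹
Pressure gradient: |∂P/∂n| = 500 Pa / 272000 m = 1.84×10⁻³ Pa/m
Geostrophic speed: V_g = |∂P/∂n|/(fρ) = 1.84×10⁻³/(6.16×10⁻⁵ × 1.18) = 25.3 m/s
Around a low, centrifugal force acts outward with Coriolis, so pressure-gradient force balances both:
(1/ρ)|∂P/∂n| = fV + V²/R  →  V² + fR·V − fR·V_g = 0
With fR = 6.16×10⁻⁵ × 724×10³ m = 44.6 m/s:
V = [−fR + √((fR)² + 4 fR V_g)]/2 = [−44.6 + √(44.6² + 4×44.6×25.3)]/2 = 18 m/s
Subgeostrophic (V < V_g = 25.3 m/s), as expected around a low.
Converting: 18 m/s × 3.6 = 64.8 km/h

64.8 km/h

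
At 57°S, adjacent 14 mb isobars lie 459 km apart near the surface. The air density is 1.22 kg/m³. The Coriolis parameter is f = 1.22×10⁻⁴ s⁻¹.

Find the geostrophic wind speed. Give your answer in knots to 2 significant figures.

40 knots

Pressure gradient: |∂P/∂n| = 1400 Pa / 459000 m = 3.05×10⁻³ Pa/m
Geostrophic balance (pressure-gradient force = Coriolis force):
V_g = (1/(fρ)) |∂P/∂n| = 3.05×10⁻³ / (1.22×10⁻⁴ × 1.22) = 20.5 m/s
Converting: 20.5 m/s × 1.944 = 40 knots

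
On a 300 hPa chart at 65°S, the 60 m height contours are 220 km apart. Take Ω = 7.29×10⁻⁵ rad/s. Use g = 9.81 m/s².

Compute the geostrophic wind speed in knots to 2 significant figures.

Coriolis parameter at 65°S:
f = 2Ω sin φ = 2 × 7.29×10⁻⁵ × sin 65° = 1.32×10⁻⁴ s⁻¹
Height gradient: |∂Z/∂n| = 60 m / 220000 m = 2.73×10⁻⁴
On a pressure surface, geostrophic balance gives V_g = (g/f)|∂Z/∂n|:
V_g = 9.81 × 2.73×10⁻⁴ / 1.32×10⁻⁴ = 20.2 m/s
Converting: 20.2 m/s × 1.944 = 39 knots

39 knots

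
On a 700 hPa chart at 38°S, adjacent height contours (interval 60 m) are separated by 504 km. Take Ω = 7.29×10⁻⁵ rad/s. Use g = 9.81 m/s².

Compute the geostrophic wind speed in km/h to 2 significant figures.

Coriolis parameter at 38°S:
f = 2Ω sin φ = 2 × 7.29×10⁻⁵ × sin 38° = 8.98×10⁻⁵ s⁻¹
Height gradient: |∂Z/∂n| = 60 m / 504000 m = 1.19×10⁻⁴
On a pressure surface, geostrophic balance gives V_g = (g/f)|∂Z/∂n|:
V_g = 9.81 × 1.19×10⁻⁴ / 8.98×10⁻⁵ = 13.0 m/s
Converting: 13.0 m/s × 3.6 = 47 km/h

47 km/h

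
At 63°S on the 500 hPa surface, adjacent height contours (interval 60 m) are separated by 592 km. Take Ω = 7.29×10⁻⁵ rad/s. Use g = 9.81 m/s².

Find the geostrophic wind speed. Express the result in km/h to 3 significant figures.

Coriolis parameter at 63°S:
f = 2Ω sin φ = 2 × 7.29×10⁻⁵ × sin 63° = 1.30×10⁻⁴ s⁻¹
Height gradient: |∂Z/∂n| = 60 m / 592000 m = 1.01×10⁻⁴
On a pressure surface, geostrophic balance gives V_g = (g/f)|∂Z/∂n|:
V_g = 9.81 × 1.01×10⁻⁴ / 1.30×10⁻⁴ = 7.65 m/s
Converting: 7.65 m/s × 3.6 = 27.6 km/h

27.6 km/h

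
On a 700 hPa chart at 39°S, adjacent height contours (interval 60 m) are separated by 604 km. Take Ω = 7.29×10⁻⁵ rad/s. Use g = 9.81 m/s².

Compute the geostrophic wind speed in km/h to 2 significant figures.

38 km/h

Coriolis parameter at 39°S:
f = 2Ω sin φ = 2 × 7.29×10⁻⁵ × sin 39° = 9.18×10⁻⁵ s⁻¹
Height gradient: |∂Z/∂n| = 60 m / 604000 m = 9.93×10⁻⁵
On a pressure surface, geostrophic balance gives V_g = (g/f)|∂Z/∂n|:
V_g = 9.81 × 9.93×10⁻⁵ / 9.18×10⁻⁵ = 10.6 m/s
Converting: 10.6 m/s × 3.6 = 38 km/h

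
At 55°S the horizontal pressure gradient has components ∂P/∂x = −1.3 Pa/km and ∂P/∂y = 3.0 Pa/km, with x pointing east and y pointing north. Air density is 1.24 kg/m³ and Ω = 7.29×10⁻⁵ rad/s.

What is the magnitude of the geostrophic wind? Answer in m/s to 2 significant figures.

22 m/s

Coriolis parameter at 55°S:
f = 2Ω sin φ = 2 × 7.29×10⁻⁵ × sin 55° = 1.19×10⁻⁴ s⁻¹
In the Southern Hemisphere f is negative: f = −1.19×10⁻⁴ s⁻¹.
Component geostrophic relations (x east, y north):
u_g = −(1/(fρ)) ∂P/∂y,  v_g = (1/(fρ)) ∂P/∂x
u_g = −(3.0×10⁻³)/(−1.19×10⁻⁴ × 1.24) = 20.3 m/s;  v_g = (−1.3×10⁻³)/(−1.19×10⁻⁴ × 1.24) = 8.78 m/s
|V_g| = √(u_g² + v_g²) = 22.1 m/s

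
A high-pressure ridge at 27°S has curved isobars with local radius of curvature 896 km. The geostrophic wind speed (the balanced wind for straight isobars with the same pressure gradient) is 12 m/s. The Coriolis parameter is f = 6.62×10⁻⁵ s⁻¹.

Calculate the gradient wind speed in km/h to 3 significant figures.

60.1 km/h

Around a high, pressure-gradient force acts outward with centrifugal, so Coriolis balances both:
fV = (1/ρ)|∂P/∂n| + V²/R  →  V² − fR·V + fR·V_g = 0
With fR = 6.62×10⁻⁵ × 896×10³ m = 59.3 m/s:
V = [fR − √((fR)² − 4 fR V_g)]/2 = [59.3 − √(59.3² − 4×59.3×12)]/2 = 16.7 m/s
Supergeostrophic (V > V_g = 12 m/s), as expected around a high.
Converting: 16.7 m/s × 3.6 = 60.1 km/h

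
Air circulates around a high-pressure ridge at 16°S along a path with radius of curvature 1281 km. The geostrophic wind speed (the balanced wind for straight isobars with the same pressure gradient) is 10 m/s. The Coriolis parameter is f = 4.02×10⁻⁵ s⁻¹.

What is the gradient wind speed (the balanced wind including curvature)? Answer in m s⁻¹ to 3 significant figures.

Around a high, pressure-gradient force acts outward with centrifugal, so Coriolis balances both:
fV = (1/ρ)|∂P/∂n| + V²/R  →  V² − fR·V + fR·V_g = 0
With fR = 4.02×10⁻⁵ × 1281×10³ m = 51.5 m/s:
V = [fR − √((fR)² − 4 fR V_g)]/2 = [51.5 − √(51.5² − 4×51.5×10)]/2 = 13.6 m/s
Supergeostrophic (V > V_g = 10 m/s), as expected around a high.

13.6 m s⁻¹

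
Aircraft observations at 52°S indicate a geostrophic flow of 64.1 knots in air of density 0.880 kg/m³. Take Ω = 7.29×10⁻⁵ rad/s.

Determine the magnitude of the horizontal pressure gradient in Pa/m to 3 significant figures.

Coriolis parameter at 52°S:
f = 2Ω sin φ = 2 × 7.29×10⁻⁵ × sin 52° = 1.15×10⁻⁴ s⁻¹
Wind speed in SI: 64.1 knots = 33.0 m/s
Geostrophic balance rearranged: |∂P/∂n| = f ρ V_g
|∂P/∂n| = 1.15×10⁻⁴ × 0.880 × 33.0 = 3.33×10⁻³ Pa/m

3.33×10⁻³ Pa/m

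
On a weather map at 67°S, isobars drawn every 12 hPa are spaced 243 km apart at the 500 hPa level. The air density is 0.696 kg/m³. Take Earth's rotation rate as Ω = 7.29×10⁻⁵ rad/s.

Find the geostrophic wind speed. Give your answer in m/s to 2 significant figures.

Coriolis parameter at 67°S:
f = 2Ω sin φ = 2 × 7.29×10⁻⁵ × sin 67° = 1.34×10⁻⁴ s⁻¹
Pressure gradient: |∂P/∂n| = 1200 Pa / 243000 m = 4.94×10⁻³ Pa/m
Geostrophic balance (pressure-gradient force = Coriolis force):
V_g = (1/(fρ)) |∂P/∂n| = 4.94×10⁻³ / (1.34×10⁻⁴ × 0.696) = 52.9 m/s

53 m/s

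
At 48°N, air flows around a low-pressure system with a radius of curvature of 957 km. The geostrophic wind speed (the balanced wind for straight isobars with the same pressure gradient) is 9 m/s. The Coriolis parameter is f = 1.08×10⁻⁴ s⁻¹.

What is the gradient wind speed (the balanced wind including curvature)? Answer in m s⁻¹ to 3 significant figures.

8.33 m s⁻¹

Around a low, centrifugal force acts outward with Coriolis, so pressure-gradient force balances both:
(1/ρ)|∂P/∂n| = fV + V²/R  →  V² + fR·V − fR·V_g = 0
With fR = 1.08×10⁻⁴ × 957×10³ m = 103 m/s:
V = [−fR + √((fR)² + 4 fR V_g)]/2 = [−103 + √(103² + 4×103×9)]/2 = 8.33 m/s
Subgeostrophic (V < V_g = 9 m/s), as expected around a low.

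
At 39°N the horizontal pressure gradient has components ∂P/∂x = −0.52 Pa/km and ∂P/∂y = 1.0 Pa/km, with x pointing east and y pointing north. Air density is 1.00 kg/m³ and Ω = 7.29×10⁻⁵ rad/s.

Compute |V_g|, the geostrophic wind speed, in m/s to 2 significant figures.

12 m/s

Coriolis parameter at 39°N:
f = 2Ω sin φ = 2 × 7.29×10⁻⁵ × sin 39° = 9.18×10⁻⁵ s⁻¹
Component geostrophic relations (x east, y north):
u_g = −(1/(fρ)) ∂P/∂y,  v_g = (1/(fρ)) ∂P/∂x
u_g = −(1.0×10⁻³)/(9.18×10⁻⁵ × 1.00) = −10.9 m/s;  v_g = (−0.52×10⁻³)/(9.18×10⁻⁵ × 1.00) = −5.67 m/s
|V_g| = √(u_g² + v_g²) = 12.3 m/s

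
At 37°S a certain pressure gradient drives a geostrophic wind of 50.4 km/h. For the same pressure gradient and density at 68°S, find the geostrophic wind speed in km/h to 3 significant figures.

With the same pressure gradient and density, V_g ∝ 1/f ∝ 1/sin φ.
V₂ = V₁ · sin φ₁ / sin φ₂ = 50.4 × sin 37° / sin 68°
V₂ = 50.4 × 0.6018/0.9272 = 32.7 km/h

32.7 km/h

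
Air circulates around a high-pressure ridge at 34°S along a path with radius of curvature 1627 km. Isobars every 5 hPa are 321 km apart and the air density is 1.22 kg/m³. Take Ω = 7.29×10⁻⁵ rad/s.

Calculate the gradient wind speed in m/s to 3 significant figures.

18.1 m/s

Coriolis parameter at 34°S:
f = 2Ω sin φ = 2 × 7.29×10⁻⁵ × sin 34° = 8.15×10⁻⁵ s⁻¹
Pressure gradient: |∂P/∂n| = 500 Pa / 321000 m = 1.56×10⁻³ Pa/m
Geostrophic speed: V_g = |∂P/∂n|/(fρ) = 1.56×10⁻³/(8.15×10⁻⁵ × 1.22) = 15.7 m/s
Around a high, pressure-gradient force acts outward with centrifugal, so Coriolis balances both:
fV = (1/ρ)|∂P/∂n| + V²/R  →  V² − fR·V + fR·V_g = 0
With fR = 8.15×10⁻⁵ × 1627×10³ m = 133 m/s:
V = [fR − √((fR)² − 4 fR V_g)]/2 = [133 − √(133² − 4×133×15.7)]/2 = 18.1 m/s
Supergeostrophic (V > V_g = 15.7 m/s), as expected around a high.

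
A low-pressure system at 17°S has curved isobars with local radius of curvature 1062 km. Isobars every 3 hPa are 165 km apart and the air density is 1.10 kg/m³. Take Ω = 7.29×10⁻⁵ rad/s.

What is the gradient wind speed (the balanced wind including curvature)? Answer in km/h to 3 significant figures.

89.9 km/h

Coriolis parameter at 17°S:
f = 2Ω sin φ = 2 × 7.29×10⁻⁵ × sin 17° = 4.26×10⁻⁵ s⁻¹
Pressure gradient: |∂P/∂n| = 300 Pa / 165000 m = 1.82×10⁻³ Pa/m
Geostrophic speed: V_g = |∂P/∂n|/(fρ) = 1.82×10⁻³/(4.26×10⁻⁵ × 1.10) = 38.8 m/s
Around a low, centrifugal force acts outward with Coriolis, so pressure-gradient force balances both:
(1/ρ)|∂P/∂n| = fV + V²/R  →  V² + fR·V − fR·V_g = 0
With fR = 4.26×10⁻⁵ × 1062×10³ m = 45.3 m/s:
V = [−fR + √((fR)² + 4 fR V_g)]/2 = [−45.3 + √(45.3² + 4×45.3×38.8)]/2 = 25 m/s
Subgeostrophic (V < V_g = 38.8 m/s), as expected around a low.
Converting: 25 m/s × 3.6 = 89.9 km/h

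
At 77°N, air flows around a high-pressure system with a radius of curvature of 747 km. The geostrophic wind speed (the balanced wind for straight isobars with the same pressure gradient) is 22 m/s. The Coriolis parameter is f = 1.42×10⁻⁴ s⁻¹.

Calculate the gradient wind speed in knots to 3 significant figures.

Around a high, pressure-gradient force acts outward with centrifugal, so Coriolis balances both:
fV = (1/ρ)|∂P/∂n| + V²/R  →  V² − fR·V + fR·V_g = 0
With fR = 1.42×10⁻⁴ × 747×10³ m = 106 m/s:
V = [fR − √((fR)² − 4 fR V_g)]/2 = [106 − √(106² − 4×106×22)]/2 = 31.1 m/s
Supergeostrophic (V > V_g = 22 m/s), as expected around a high.
Converting: 31.1 m/s × 1.944 = 60.5 knots

60.5 knots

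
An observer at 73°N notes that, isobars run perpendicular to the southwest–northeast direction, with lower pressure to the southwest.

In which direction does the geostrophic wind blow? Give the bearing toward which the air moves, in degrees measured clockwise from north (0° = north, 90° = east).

The pressure-gradient force points toward the southwest (bearing 225°).
Geostrophic balance: in the Northern Hemisphere the Coriolis force deflects motion to the right, so the geostrophic wind blows 90° to the right of the pressure-gradient force (low pressure on the left).
Rotating 225° by 90° clockwise gives 315° — the wind blows toward the northwest.

315°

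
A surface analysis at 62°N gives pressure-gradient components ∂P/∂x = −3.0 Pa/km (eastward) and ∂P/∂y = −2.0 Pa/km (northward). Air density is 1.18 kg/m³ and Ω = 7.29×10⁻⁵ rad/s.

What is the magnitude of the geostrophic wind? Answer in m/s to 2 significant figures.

24 m/s

Coriolis parameter at 62°N:
f = 2Ω sin φ = 2 × 7.29×10⁻⁵ × sin 62° = 1.29×10⁻⁴ s⁻¹
Component geostrophic relations (x east, y north):
u_g = −(1/(fρ)) ∂P/∂y,  v_g = (1/(fρ)) ∂P/∂x
u_g = −(−2.0×10⁻³)/(1.29×10⁻⁴ × 1.18) = 13.2 m/s;  v_g = (−3.0×10⁻³)/(1.29×10⁻⁴ × 1.18) = −19.7 m/s
|V_g| = √(u_g² + v_g²) = 23.7 m/s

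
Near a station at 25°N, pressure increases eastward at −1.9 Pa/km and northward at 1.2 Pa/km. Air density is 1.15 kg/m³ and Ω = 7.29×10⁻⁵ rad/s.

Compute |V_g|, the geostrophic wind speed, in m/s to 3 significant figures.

Coriolis parameter at 25°N:
f = 2Ω sin φ = 2 × 7.29×10⁻⁵ × sin 25° = 6.16×10⁻⁵ s⁻¹
Component geostrophic relations (x east, y north):
u_g = −(1/(fρ)) ∂P/∂y,  v_g = (1/(fρ)) ∂P/∂x
u_g = −(1.2×10⁻³)/(6.16×10⁻⁵ × 1.15) = −16.9 m/s;  v_g = (−1.9×10⁻³)/(6.16×10⁻⁵ × 1.15) = −26.8 m/s
|V_g| = √(u_g² + v_g²) = 31.7 m/s

31.7 m/s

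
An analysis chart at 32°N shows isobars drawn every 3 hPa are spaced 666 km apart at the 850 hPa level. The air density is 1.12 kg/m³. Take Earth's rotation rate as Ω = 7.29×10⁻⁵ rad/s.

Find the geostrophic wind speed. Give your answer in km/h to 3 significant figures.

Coriolis parameter at 32°N:
f = 2Ω sin φ = 2 × 7.29×10⁻⁵ × sin 32° = 7.73×10⁻⁵ s⁻¹
Pressure gradient: |∂P/∂n| = 300 Pa / 666000 m = 4.50×10⁻⁴ Pa/m
Geostrophic balance (pressure-gradient force = Coriolis force):
V_g = (1/(fρ)) |∂P/∂n| = 4.50×10⁻⁴ / (7.73×10⁻⁵ × 1.12) = 5.21 m/s
Converting: 5.21 m/s × 3.6 = 18.7 km/h

18.7 km/h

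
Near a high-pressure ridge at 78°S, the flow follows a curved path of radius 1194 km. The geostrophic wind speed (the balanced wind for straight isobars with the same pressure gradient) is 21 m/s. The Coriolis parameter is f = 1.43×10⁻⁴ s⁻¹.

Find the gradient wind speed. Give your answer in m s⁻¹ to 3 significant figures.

24.5 m s⁻¹

Around a high, pressure-gradient force acts outward with centrifugal, so Coriolis balances both:
fV = (1/ρ)|∂P/∂n| + V²/R  →  V² − fR·V + fR·V_g = 0
With fR = 1.43×10⁻⁴ × 1194×10³ m = 171 m/s:
V = [fR − √((fR)² − 4 fR V_g)]/2 = [171 − √(171² − 4×171×21)]/2 = 24.5 m/s
Supergeostrophic (V > V_g = 21 m/s), as expected around a high.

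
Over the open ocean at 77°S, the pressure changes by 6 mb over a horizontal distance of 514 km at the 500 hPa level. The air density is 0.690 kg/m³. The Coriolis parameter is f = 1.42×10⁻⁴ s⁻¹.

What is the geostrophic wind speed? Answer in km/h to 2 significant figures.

Pressure gradient: |∂P/∂n| = 600 Pa / 514000 m = 1.17×10⁻³ Pa/m
Geostrophic balance (pressure-gradient force = Coriolis force):
V_g = (1/(fρ)) |∂P/∂n| = 1.17×10⁻³ / (1.42×10⁻⁴ × 0.690) = 11.9 m/s
Converting: 11.9 m/s × 3.6 = 43 km/h

43 km/h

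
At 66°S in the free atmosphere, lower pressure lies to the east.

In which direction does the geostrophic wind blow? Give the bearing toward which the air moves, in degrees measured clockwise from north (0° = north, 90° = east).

000°

The pressure-gradient force points toward the east (bearing 090°).
Geostrophic balance: in the Southern Hemisphere the Coriolis force deflects motion to the left, so the geostrophic wind blows 90° to the left of the pressure-gradient force (low pressure on the right).
Rotating 090° by 90° counterclockwise gives 000° — the wind blows toward the north.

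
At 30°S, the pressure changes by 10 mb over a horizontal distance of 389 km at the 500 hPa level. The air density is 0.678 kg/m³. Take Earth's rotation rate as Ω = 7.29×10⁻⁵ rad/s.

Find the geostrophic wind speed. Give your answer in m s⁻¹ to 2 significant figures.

Coriolis parameter at 30°S:
f = 2Ω sin φ = 2 × 7.29×10⁻⁵ × sin 30° = 7.29×10⁻⁵ s⁻¹
Pressure gradient: |∂P/∂n| = 1000 Pa / 389000 m = 2.57×10⁻³ Pa/m
Geostrophic balance (pressure-gradient force = Coriolis force):
V_g = (1/(fρ)) |∂P/∂n| = 2.57×10⁻³ / (7.29×10⁻⁵ × 0.678) = 52.0 m/s

52 m s⁻¹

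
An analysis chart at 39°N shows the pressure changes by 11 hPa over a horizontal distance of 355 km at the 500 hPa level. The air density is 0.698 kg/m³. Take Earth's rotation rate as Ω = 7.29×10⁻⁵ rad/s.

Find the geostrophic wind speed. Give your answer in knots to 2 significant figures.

Coriolis parameter at 39°N:
f = 2Ω sin φ = 2 × 7.29×10⁻⁵ × sin 39° = 9.18×10⁻⁵ s⁻¹
Pressure gradient: |∂P/∂n| = 1100 Pa / 355000 m = 3.10×10⁻³ Pa/m
Geostrophic balance (pressure-gradient force = Coriolis force):
V_g = (1/(fρ)) |∂P/∂n| = 3.10×10⁻³ / (9.18×10⁻⁵ × 0.698) = 48.4 m/s
Converting: 48.4 m/s × 1.944 = 94 knots

94 knots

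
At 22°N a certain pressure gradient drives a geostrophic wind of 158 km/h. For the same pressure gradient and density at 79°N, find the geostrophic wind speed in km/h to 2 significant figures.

With the same pressure gradient and density, V_g ∝ 1/f ∝ 1/sin φ.
V₂ = V₁ · sin φ₁ / sin φ₂ = 158 × sin 22° / sin 79°
V₂ = 158 × 0.3746/0.9816 = 60 km/h

60 km/h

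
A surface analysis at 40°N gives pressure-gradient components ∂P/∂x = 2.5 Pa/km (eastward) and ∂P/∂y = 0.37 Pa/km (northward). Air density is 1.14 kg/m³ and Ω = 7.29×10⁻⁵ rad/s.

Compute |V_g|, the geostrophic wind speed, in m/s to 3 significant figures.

Coriolis parameter at 40°N:
f = 2Ω sin φ = 2 × 7.29×10⁻⁵ × sin 40° = 9.37×10⁻⁵ s⁻¹
Component geostrophic relations (x east, y north):
u_g = −(1/(fρ)) ∂P/∂y,  v_g = (1/(fρ)) ∂P/∂x
u_g = −(0.37×10⁻³)/(9.37×10⁻⁵ × 1.14) = −3.46 m/s;  v_g = (2.5×10⁻³)/(9.37×10⁻⁵ × 1.14) = 23.4 m/s
|V_g| = √(u_g² + v_g²) = 23.7 m/s

23.7 m/s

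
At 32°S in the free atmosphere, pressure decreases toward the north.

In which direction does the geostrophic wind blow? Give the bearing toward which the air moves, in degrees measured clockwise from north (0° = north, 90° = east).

The pressure-gradient force points toward the north (bearing 000°).
Geostrophic balance: in the Southern Hemisphere the Coriolis force deflects motion to the left, so the geostrophic wind blows 90° to the left of the pressure-gradient force (low pressure on the right).
Rotating 000° by 90° counterclockwise gives 270° — the wind blows toward the west.

270°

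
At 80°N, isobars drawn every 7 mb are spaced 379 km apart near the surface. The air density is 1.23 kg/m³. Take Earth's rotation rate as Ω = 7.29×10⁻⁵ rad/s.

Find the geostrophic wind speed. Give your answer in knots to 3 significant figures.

Coriolis parameter at 80°N:
f = 2Ω sin φ = 2 × 7.29×10⁻⁵ × sin 80° = 1.44×10⁻⁴ s⁻¹
Pressure gradient: |∂P/∂n| = 700 Pa / 379000 m = 1.85×10⁻³ Pa/m
Geostrophic balance (pressure-gradient force = Coriolis force):
V_g = (1/(fρ)) |∂P/∂n| = 1.85×10⁻³ / (1.44×10⁻⁴ × 1.23) = 10.5 m/s
Converting: 10.5 m/s × 1.944 = 20.3 knots

20.3 knots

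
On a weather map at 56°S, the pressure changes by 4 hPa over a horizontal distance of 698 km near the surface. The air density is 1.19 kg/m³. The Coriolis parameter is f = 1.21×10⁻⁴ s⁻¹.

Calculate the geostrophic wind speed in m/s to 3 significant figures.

3.98 m/s

Pressure gradient: |∂P/∂n| = 400 Pa / 698000 m = 5.73×10⁻⁴ Pa/m
Geostrophic balance (pressure-gradient force = Coriolis force):
V_g = (1/(fρ)) |∂P/∂n| = 5.73×10⁻⁴ / (1.21×10⁻⁴ × 1.19) = 3.98 m/s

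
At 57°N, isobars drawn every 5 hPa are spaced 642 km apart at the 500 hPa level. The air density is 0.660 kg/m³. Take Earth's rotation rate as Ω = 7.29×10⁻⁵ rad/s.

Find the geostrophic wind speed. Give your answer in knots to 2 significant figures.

Coriolis parameter at 57°N:
f = 2Ω sin φ = 2 × 7.29×10⁻⁵ × sin 57° = 1.22×10⁻⁴ s⁻¹
Pressure gradient: |∂P/∂n| = 500 Pa / 642000 m = 7.79×10⁻⁴ Pa/m
Geostrophic balance (pressure-gradient force = Coriolis force):
V_g = (1/(fρ)) |∂P/∂n| = 7.79×10⁻⁴ / (1.22×10⁻⁴ × 0.660) = 9.65 m/s
Converting: 9.65 m/s × 1.944 = 19 knots

19 knots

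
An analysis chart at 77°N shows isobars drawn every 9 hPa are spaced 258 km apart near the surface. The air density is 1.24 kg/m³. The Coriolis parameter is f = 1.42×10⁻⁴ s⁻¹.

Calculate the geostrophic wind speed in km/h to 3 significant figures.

71.3 km/h

Pressure gradient: |∂P/∂n| = 900 Pa / 258000 m = 3.49×10⁻³ Pa/m
Geostrophic balance (pressure-gradient force = Coriolis force):
V_g = (1/(fρ)) |∂P/∂n| = 3.49×10⁻³ / (1.42×10⁻⁴ × 1.24) = 19.8 m/s
Converting: 19.8 m/s × 3.6 = 71.3 km/h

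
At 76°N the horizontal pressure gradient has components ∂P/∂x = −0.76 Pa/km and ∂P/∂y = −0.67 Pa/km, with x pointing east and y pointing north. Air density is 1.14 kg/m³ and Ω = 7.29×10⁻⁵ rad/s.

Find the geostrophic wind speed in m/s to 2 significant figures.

Coriolis parameter at 76°N:
f = 2Ω sin φ = 2 × 7.29×10⁻⁵ × sin 76° = 1.41×10⁻⁴ s⁻¹
Component geostrophic relations (x east, y north):
u_g = −(1/(fρ)) ∂P/∂y,  v_g = (1/(fρ)) ∂P/∂x
u_g = −(−0.67×10⁻³)/(1.41×10⁻⁴ × 1.14) = 4.15 m/s;  v_g = (−0.76×10⁻³)/(1.41×10⁻⁴ × 1.14) = −4.71 m/s
|V_g| = √(u_g² + v_g²) = 6.28 m/s

6.3 m/s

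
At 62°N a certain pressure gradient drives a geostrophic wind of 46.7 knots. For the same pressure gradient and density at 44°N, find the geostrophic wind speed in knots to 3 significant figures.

59.4 knots

With the same pressure gradient and density, V_g ∝ 1/f ∝ 1/sin φ.
V₂ = V₁ · sin φ₁ / sin φ₂ = 46.7 × sin 62° / sin 44°
V₂ = 46.7 × 0.8829/0.6947 = 59.4 knots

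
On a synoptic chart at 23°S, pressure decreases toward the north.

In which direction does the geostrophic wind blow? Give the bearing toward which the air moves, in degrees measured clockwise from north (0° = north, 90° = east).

270°

The pressure-gradient force points toward the north (bearing 000°).
Geostrophic balance: in the Southern Hemisphere the Coriolis force deflects motion to the left, so the geostrophic wind blows 90° to the left of the pressure-gradient force (low pressure on the right).
Rotating 000° by 90° counterclockwise gives 270° — the wind blows toward the west.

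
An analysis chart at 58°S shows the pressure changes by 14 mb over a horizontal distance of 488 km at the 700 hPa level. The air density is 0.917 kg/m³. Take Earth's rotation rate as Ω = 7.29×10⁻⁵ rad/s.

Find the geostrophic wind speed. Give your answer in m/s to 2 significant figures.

Coriolis parameter at 58°S:
f = 2Ω sin φ = 2 × 7.29×10⁻⁵ × sin 58° = 1.24×10⁻⁴ s⁻¹
Pressure gradient: |∂P/∂n| = 1400 Pa / 488000 m = 2.87×10⁻³ Pa/m
Geostrophic balance (pressure-gradient force = Coriolis force):
V_g = (1/(fρ)) |∂P/∂n| = 2.87×10⁻³ / (1.24×10⁻⁴ × 0.917) = 25.3 m/s

25 m/s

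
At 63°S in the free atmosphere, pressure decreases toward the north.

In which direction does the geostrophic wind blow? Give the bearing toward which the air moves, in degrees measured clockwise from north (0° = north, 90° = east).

The pressure-gradient force points toward the north (bearing 000°).
Geostrophic balance: in the Southern Hemisphere the Coriolis force deflects motion to the left, so the geostrophic wind blows 90° to the left of the pressure-gradient force (low pressure on the right).
Rotating 000° by 90° counterclockwise gives 270° — the wind blows toward the west.

270°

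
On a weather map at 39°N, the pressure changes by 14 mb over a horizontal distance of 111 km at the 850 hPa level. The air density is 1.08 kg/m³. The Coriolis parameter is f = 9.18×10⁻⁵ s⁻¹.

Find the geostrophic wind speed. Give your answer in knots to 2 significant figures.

250 knots

Pressure gradient: |∂P/∂n| = 1400 Pa / 111000 m = 1.26×10⁻² Pa/m
Geostrophic balance (pressure-gradient force = Coriolis force):
V_g = (1/(fρ)) |∂P/∂n| = 1.26×10⁻² / (9.18×10⁻⁵ × 1.08) = 127 m/s
Converting: 127 m/s × 1.944 = 250 knots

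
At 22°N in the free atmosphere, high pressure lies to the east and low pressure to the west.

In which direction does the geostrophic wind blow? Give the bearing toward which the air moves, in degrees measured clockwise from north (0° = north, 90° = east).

000°

The pressure-gradient force points toward the west (bearing 270°).
Geostrophic balance: in the Northern Hemisphere the Coriolis force deflects motion to the right, so the geostrophic wind blows 90° to the right of the pressure-gradient force (low pressure on the left).
Rotating 270° by 90° clockwise gives 000° — the wind blows toward the north.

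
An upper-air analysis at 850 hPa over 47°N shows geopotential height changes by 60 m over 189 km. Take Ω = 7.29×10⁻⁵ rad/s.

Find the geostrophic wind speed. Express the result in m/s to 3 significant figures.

29.2 m/s

Coriolis parameter at 47°N:
f = 2Ω sin φ = 2 × 7.29×10⁻⁵ × sin 47° = 1.07×10⁻⁴ s⁻¹
Height gradient: |∂Z/∂n| = 60 m / 189000 m = 3.17×10⁻⁴
On a pressure surface, geostrophic balance gives V_g = (g/f)|∂Z/∂n|:
V_g = 9.81 × 3.17×10⁻⁴ / 1.07×10⁻⁴ = 29.2 m/s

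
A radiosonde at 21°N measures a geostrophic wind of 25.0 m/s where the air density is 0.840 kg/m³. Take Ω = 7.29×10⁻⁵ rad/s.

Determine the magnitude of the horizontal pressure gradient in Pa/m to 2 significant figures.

1.1×10⁻³ Pa/m

Coriolis parameter at 21°N:
f = 2Ω sin φ = 2 × 7.29×10⁻⁵ × sin 21° = 5.23×10⁻⁵ s⁻¹
Geostrophic balance rearranged: |∂P/∂n| = f ρ V_g
|∂P/∂n| = 5.23×10⁻⁵ × 0.840 × 25.0 = 1.10×10⁻³ Pa/m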